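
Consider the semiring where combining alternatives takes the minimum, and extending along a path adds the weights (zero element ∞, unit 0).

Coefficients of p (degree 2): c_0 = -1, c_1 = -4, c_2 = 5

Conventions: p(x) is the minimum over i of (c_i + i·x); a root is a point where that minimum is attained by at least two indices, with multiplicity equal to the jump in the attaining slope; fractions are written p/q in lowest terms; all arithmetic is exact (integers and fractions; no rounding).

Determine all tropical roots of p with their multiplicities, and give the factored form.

hull edge (i=0, c=-1) to (i=1, c=-4): slope -3, span 1
hull edge (i=1, c=-4) to (i=2, c=5): slope 9, span 1
Factored form: p(x) = 5 ⊗ (x ⊕ (-9)) ⊗ (x ⊕ 3)
Answer: roots = -9 (mult 1), 3 (mult 1)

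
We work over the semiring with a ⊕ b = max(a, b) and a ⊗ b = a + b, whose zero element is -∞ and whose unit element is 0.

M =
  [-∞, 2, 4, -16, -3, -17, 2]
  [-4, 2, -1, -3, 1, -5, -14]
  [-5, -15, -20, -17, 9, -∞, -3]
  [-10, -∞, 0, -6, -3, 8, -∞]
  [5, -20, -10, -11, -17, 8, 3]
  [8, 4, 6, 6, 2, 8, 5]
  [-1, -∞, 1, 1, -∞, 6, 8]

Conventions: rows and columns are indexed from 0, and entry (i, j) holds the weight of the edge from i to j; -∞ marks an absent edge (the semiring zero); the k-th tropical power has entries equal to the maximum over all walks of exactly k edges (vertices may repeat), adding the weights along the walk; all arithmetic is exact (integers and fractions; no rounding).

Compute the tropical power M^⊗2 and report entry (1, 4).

M^⊗2:
  [2, 4, 3, 3, 13, 8, 10]
  [6, 4, 1, 1, 8, 9, 4]
  [14, -3, -1, -2, -8, 17, 12]
  [16, 12, 14, 14, 10, 16, 13]
  [16, 12, 14, 14, 10, 16, 13]
  [16, 12, 14, 14, 15, 16, 13]
  [14, 10, 12, 12, 10, 14, 16]
Key observation: the optimum is the walk 1->2->4, with weight (-1) + 9 = 8.
Optimal value attained by: walk 1->2->4.
Answer: (M^⊗2)[1][4] = 8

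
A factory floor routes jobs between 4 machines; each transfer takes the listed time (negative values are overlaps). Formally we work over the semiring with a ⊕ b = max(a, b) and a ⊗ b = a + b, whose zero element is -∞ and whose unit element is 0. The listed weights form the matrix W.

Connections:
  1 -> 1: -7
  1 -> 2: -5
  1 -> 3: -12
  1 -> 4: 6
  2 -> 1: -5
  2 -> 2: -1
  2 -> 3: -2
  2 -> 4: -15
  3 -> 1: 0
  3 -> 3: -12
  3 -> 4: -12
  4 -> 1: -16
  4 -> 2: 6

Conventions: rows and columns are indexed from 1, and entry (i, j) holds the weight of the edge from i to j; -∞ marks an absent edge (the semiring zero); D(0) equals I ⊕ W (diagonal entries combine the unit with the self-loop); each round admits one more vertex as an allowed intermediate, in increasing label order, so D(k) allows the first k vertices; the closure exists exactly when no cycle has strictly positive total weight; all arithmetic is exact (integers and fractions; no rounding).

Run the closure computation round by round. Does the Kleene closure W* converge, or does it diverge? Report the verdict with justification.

D(0):
  [0, -5, -12, 6]
  [-5, 0, -2, -15]
  [0, -∞, 0, -12]
  [-16, 6, -∞, 0]
D(1):
  [0, -5, -12, 6]
  [-5, 0, -2, 1]
  [0, -5, 0, 6]
  [-16, 6, -28, 0]
Detection: at round 2, diagonal entry (4, 4) turns strictly positive.
Key observation: the cycle 4->2->1->4 has total weight 6 + (-5) + 6, which is strictly positive.
Answer: DIVERGES — positive cycle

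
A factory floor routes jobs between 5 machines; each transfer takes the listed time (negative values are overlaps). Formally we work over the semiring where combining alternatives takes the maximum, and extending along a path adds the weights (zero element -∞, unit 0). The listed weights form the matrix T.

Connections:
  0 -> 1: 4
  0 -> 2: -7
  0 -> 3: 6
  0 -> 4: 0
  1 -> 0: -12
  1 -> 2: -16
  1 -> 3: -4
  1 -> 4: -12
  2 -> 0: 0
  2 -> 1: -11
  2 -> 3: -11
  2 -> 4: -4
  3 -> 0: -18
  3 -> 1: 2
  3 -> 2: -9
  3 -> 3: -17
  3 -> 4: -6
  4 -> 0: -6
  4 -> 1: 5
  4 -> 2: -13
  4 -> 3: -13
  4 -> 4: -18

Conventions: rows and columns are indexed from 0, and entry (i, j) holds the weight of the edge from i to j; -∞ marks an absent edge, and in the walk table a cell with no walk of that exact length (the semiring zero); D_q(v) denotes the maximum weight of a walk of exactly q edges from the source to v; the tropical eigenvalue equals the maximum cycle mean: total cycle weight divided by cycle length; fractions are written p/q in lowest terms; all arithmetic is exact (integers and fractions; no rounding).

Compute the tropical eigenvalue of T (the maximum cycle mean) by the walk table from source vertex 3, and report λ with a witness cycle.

q=0: [-∞, -∞, -∞, 0, -∞]
q=1: [-18, 2, -9, -17, -6]
q=2: [-9, -1, -14, -2, -10]
q=3: [-13, 0, -11, -3, -8]
q=4: [-11, -1, -12, -4, -9]
q=5: [-12, -2, -13, -5, -10]
Optimal cycle mean attained by: cycle 0->3->2->0, total 6 + (-9) + 0, length 3.
Answer: λ = -1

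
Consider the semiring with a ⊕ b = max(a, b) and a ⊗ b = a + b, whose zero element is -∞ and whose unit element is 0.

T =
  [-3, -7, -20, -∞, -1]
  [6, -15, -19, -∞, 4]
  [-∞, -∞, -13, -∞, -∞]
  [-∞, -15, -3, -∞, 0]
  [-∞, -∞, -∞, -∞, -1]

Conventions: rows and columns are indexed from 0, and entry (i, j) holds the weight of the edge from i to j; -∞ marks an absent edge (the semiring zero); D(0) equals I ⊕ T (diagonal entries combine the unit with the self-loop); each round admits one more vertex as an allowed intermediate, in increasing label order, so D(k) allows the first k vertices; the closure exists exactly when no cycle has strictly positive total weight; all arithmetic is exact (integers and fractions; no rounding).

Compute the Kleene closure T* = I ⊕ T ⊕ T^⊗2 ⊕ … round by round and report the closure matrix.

D(0):
  [0, -7, -20, -∞, -1]
  [6, 0, -19, -∞, 4]
  [-∞, -∞, 0, -∞, -∞]
  [-∞, -15, -3, 0, 0]
  [-∞, -∞, -∞, -∞, 0]
D(1):
  [0, -7, -20, -∞, -1]
  [6, 0, -14, -∞, 5]
  [-∞, -∞, 0, -∞, -∞]
  [-∞, -15, -3, 0, 0]
  [-∞, -∞, -∞, -∞, 0]
D(2):
  [0, -7, -20, -∞, -1]
  [6, 0, -14, -∞, 5]
  [-∞, -∞, 0, -∞, -∞]
  [-9, -15, -3, 0, 0]
  [-∞, -∞, -∞, -∞, 0]
D(3):
  [0, -7, -20, -∞, -1]
  [6, 0, -14, -∞, 5]
  [-∞, -∞, 0, -∞, -∞]
  [-9, -15, -3, 0, 0]
  [-∞, -∞, -∞, -∞, 0]
D(4):
  [0, -7, -20, -∞, -1]
  [6, 0, -14, -∞, 5]
  [-∞, -∞, 0, -∞, -∞]
  [-9, -15, -3, 0, 0]
  [-∞, -∞, -∞, -∞, 0]
D(5):
  [0, -7, -20, -∞, -1]
  [6, 0, -14, -∞, 5]
  [-∞, -∞, 0, -∞, -∞]
  [-9, -15, -3, 0, 0]
  [-∞, -∞, -∞, -∞, 0]
Answer: T* = [[0, -7, -20, -∞, -1], [6, 0, -14, -∞, 5], [-∞, -∞, 0, -∞, -∞], [-9, -15, -3, 0, 0], [-∞, -∞, -∞, -∞, 0]]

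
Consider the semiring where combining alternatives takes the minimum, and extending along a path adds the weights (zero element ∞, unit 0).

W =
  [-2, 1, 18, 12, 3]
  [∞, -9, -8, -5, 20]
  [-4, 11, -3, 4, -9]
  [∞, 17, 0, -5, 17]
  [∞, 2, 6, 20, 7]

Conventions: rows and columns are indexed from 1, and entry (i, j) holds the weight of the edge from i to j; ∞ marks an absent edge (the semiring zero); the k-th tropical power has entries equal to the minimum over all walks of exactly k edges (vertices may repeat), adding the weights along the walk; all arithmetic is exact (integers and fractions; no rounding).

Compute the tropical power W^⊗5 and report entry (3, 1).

W^⊗2:
  [-4, -8, -7, -4, 1]
  [-12, -18, -17, -14, -17]
  [-7, -7, -6, -1, -12]
  [-4, 8, -5, -10, -9]
  [2, -7, -6, -3, -3]
W^⊗3:
  [-11, -17, -16, -13, -16]
  [-21, -27, -26, -23, -26]
  [-10, -16, -15, -12, -15]
  [-9, -7, -10, -15, -14]
  [-10, -16, -15, -12, -15]
W^⊗4:
  [-20, -26, -25, -22, -25]
  [-30, -36, -35, -32, -35]
  [-19, -25, -24, -21, -24]
  [-14, -16, -15, -20, -19]
  [-19, -25, -24, -21, -24]
W^⊗5:
  [-29, -35, -34, -31, -34]
  [-39, -45, -44, -41, -44]
  [-28, -34, -33, -30, -33]
  [-19, -25, -24, -25, -24]
  [-28, -34, -33, -30, -33]
Key observation: the optimum is the walk 3->5->2->2->3->1, with weight (-9) + 2 + (-9) + (-8) + (-4) = -28.
Optimal value attained by: walk 3->5->2->2->3->1.
Answer: (W^⊗5)[3][1] = -28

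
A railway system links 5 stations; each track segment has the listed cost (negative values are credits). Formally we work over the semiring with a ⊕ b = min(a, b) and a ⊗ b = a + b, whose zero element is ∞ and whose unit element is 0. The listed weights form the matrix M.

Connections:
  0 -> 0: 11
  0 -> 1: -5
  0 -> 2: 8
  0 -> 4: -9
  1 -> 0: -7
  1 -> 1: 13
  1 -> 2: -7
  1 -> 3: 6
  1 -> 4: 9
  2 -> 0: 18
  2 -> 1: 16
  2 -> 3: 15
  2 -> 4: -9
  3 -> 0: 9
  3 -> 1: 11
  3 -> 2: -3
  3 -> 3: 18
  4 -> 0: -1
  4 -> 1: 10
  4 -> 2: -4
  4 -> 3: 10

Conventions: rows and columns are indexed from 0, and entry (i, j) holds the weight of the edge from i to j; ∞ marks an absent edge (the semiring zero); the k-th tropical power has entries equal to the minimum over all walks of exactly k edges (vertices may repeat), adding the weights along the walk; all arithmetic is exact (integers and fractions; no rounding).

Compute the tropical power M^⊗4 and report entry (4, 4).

M^⊗2:
  [-12, 1, -13, 1, -1]
  [4, -12, 1, 8, -16]
  [-10, 1, -13, 1, 9]
  [4, 4, 4, 12, -12]
  [3, -6, 3, 11, -13]
M^⊗3:
  [-6, -17, -6, 2, -22]
  [-19, -6, -20, -6, -8]
  [-6, -15, -6, 2, -22]
  [-13, -2, -16, -2, -5]
  [-14, -3, -17, -3, -6]
M^⊗4:
  [-24, -12, -26, -12, -15]
  [-13, -24, -13, -5, -29]
  [-23, -12, -26, -12, -15]
  [-9, -18, -9, -1, -25]
  [-10, -19, -10, -2, -26]
Key observation: the optimum is the walk 4->2->4->2->4, with weight (-4) + (-9) + (-4) + (-9) = -26.
Optimal value attained by: walk 4->2->4->2->4.
Answer: (M^⊗4)[4][4] = -26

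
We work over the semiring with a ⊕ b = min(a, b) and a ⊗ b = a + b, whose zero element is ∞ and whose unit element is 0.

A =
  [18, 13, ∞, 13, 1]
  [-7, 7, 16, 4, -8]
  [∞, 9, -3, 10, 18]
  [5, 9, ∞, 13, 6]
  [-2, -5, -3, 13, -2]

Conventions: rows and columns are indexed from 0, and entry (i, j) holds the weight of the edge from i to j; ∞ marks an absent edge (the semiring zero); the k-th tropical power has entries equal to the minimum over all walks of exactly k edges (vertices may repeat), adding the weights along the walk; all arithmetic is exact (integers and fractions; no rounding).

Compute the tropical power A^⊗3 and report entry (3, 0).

A^⊗2:
  [-1, -4, -2, 14, -1]
  [-10, -13, -11, 5, -10]
  [2, 6, -6, 7, 1]
  [2, 1, 3, 13, 1]
  [-12, -7, -6, -1, -13]
A^⊗3:
  [-11, -6, -5, 0, -12]
  [-20, -15, -14, -9, -21]
  [-1, -4, -9, 4, -2]
  [-6, -4, -2, 5, -7]
  [-15, -18, -16, -3, -15]
Key observation: the optimum is the walk 3->4->1->0, with weight 6 + (-5) + (-7) = -6.
Optimal value attained by: walk 3->4->1->0.
Answer: (A^⊗3)[3][0] = -6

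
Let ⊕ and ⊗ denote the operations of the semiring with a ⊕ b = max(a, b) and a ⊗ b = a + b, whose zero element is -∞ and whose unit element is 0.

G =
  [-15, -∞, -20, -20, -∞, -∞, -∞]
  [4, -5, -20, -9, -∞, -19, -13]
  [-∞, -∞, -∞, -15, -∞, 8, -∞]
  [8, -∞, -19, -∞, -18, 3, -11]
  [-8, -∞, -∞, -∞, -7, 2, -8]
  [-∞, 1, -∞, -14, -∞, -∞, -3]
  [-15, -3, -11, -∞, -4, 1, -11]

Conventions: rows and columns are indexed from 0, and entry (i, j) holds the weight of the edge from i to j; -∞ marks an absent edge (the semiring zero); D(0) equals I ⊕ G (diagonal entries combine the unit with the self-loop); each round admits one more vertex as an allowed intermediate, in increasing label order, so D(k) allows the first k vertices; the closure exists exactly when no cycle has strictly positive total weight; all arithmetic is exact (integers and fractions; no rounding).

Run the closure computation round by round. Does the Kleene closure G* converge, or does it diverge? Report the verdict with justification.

D(0):
  [0, -∞, -20, -20, -∞, -∞, -∞]
  [4, 0, -20, -9, -∞, -19, -13]
  [-∞, -∞, 0, -15, -∞, 8, -∞]
  [8, -∞, -19, 0, -18, 3, -11]
  [-8, -∞, -∞, -∞, 0, 2, -8]
  [-∞, 1, -∞, -14, -∞, 0, -3]
  [-15, -3, -11, -∞, -4, 1, 0]
D(1):
  [0, -∞, -20, -20, -∞, -∞, -∞]
  [4, 0, -16, -9, -∞, -19, -13]
  [-∞, -∞, 0, -15, -∞, 8, -∞]
  [8, -∞, -12, 0, -18, 3, -11]
  [-8, -∞, -28, -28, 0, 2, -8]
  [-∞, 1, -∞, -14, -∞, 0, -3]
  [-15, -3, -11, -35, -4, 1, 0]
D(2):
  [0, -∞, -20, -20, -∞, -∞, -∞]
  [4, 0, -16, -9, -∞, -19, -13]
  [-∞, -∞, 0, -15, -∞, 8, -∞]
  [8, -∞, -12, 0, -18, 3, -11]
  [-8, -∞, -28, -28, 0, 2, -8]
  [5, 1, -15, -8, -∞, 0, -3]
  [1, -3, -11, -12, -4, 1, 0]
D(3):
  [0, -∞, -20, -20, -∞, -12, -∞]
  [4, 0, -16, -9, -∞, -8, -13]
  [-∞, -∞, 0, -15, -∞, 8, -∞]
  [8, -∞, -12, 0, -18, 3, -11]
  [-8, -∞, -28, -28, 0, 2, -8]
  [5, 1, -15, -8, -∞, 0, -3]
  [1, -3, -11, -12, -4, 1, 0]
D(4):
  [0, -∞, -20, -20, -38, -12, -31]
  [4, 0, -16, -9, -27, -6, -13]
  [-7, -∞, 0, -15, -33, 8, -26]
  [8, -∞, -12, 0, -18, 3, -11]
  [-8, -∞, -28, -28, 0, 2, -8]
  [5, 1, -15, -8, -26, 0, -3]
  [1, -3, -11, -12, -4, 1, 0]
D(5):
  [0, -∞, -20, -20, -38, -12, -31]
  [4, 0, -16, -9, -27, -6, -13]
  [-7, -∞, 0, -15, -33, 8, -26]
  [8, -∞, -12, 0, -18, 3, -11]
  [-8, -∞, -28, -28, 0, 2, -8]
  [5, 1, -15, -8, -26, 0, -3]
  [1, -3, -11, -12, -4, 1, 0]
D(6):
  [0, -11, -20, -20, -38, -12, -15]
  [4, 0, -16, -9, -27, -6, -9]
  [13, 9, 0, 0, -18, 8, 5]
  [8, 4, -12, 0, -18, 3, 0]
  [7, 3, -13, -6, 0, 2, -1]
  [5, 1, -15, -8, -26, 0, -3]
  [6, 2, -11, -7, -4, 1, 0]
D(7):
  [0, -11, -20, -20, -19, -12, -15]
  [4, 0, -16, -9, -13, -6, -9]
  [13, 9, 0, 0, 1, 8, 5]
  [8, 4, -11, 0, -4, 3, 0]
  [7, 3, -12, -6, 0, 2, -1]
  [5, 1, -14, -8, -7, 0, -3]
  [6, 2, -11, -7, -4, 1, 0]
Key observation: every diagonal entry stays at the unit through all rounds, so no improving cycle exists.
Answer: CONVERGES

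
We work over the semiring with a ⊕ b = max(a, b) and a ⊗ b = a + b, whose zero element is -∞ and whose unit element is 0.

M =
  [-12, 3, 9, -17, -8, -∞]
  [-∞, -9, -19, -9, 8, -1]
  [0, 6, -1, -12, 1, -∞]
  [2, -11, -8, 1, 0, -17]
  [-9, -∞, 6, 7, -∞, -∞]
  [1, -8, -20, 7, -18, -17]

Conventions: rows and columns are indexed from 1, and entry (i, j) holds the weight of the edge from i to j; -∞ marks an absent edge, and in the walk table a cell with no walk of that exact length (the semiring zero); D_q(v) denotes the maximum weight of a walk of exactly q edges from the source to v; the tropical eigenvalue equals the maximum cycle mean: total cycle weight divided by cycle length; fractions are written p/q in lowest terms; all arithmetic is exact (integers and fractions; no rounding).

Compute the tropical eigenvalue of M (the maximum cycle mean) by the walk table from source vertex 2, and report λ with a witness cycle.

q=0: [-∞, 0, -∞, -∞, -∞, -∞]
q=1: [-∞, -9, -19, -9, 8, -1]
q=2: [0, -9, 14, 15, -1, -10]
q=3: [17, 20, 13, 16, 15, -2]
q=4: [18, 20, 26, 22, 28, 19]
q=5: [26, 32, 34, 35, 28, 19]
q=6: [37, 40, 35, 36, 40, 31]
Optimal cycle mean attained by: cycle 2->5->3->2, total 8 + 6 + 6, length 3.
Answer: λ = 20/3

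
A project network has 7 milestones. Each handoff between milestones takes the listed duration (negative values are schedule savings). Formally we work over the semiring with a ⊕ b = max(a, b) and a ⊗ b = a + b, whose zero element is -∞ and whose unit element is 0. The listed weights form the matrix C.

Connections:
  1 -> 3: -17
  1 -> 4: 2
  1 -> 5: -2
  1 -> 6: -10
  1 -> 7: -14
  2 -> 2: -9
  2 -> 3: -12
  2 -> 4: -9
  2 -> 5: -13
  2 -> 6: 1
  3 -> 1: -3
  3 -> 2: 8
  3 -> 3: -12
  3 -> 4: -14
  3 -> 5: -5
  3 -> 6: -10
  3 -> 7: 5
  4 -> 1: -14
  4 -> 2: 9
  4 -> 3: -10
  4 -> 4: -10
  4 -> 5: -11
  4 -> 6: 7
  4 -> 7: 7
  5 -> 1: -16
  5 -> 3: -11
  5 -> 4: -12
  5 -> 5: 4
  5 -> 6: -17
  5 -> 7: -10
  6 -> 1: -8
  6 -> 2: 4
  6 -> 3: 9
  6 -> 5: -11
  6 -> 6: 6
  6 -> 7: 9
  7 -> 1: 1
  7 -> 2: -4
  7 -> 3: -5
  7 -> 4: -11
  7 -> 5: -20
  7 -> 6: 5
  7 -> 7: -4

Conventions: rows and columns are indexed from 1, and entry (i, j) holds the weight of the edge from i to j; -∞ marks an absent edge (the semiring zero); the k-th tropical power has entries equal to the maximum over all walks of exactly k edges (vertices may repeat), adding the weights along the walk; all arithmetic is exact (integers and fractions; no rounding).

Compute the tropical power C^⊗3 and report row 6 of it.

C^⊗2:
  [-12, 11, -1, -8, 2, 9, 9]
  [-7, 5, 10, -18, -9, 7, 10]
  [6, 1, 0, -1, -1, 10, 1]
  [8, 11, 16, 0, -4, 13, 16]
  [-9, -3, -7, -8, 8, -5, -5]
  [10, 17, 15, -2, 4, 14, 15]
  [-3, 9, 14, 3, -1, 11, 14]
C^⊗3:
  [10, 13, 18, 2, 6, 15, 18]
  [11, 18, 16, -1, 5, 15, 16]
  [2, 14, 19, 8, 4, 16, 19]
  [17, 24, 22, 10, 11, 21, 22]
  [-4, 1, 4, -4, 12, 1, 4]
  [16, 23, 23, 12, 10, 20, 23]
  [15, 22, 20, 3, 9, 19, 20]
Answer: row 6 of C^⊗3 = [16, 23, 23, 12, 10, 20, 23]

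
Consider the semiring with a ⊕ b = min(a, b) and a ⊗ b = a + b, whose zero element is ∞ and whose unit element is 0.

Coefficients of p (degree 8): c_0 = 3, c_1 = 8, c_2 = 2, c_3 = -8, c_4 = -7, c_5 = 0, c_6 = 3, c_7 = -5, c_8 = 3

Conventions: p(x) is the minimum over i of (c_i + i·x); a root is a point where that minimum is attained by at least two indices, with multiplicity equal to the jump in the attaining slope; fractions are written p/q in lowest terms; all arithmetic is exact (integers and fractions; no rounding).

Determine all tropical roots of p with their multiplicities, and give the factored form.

hull edge (i=0, c=3) to (i=3, c=-8): slope -11/3, span 3
hull edge (i=3, c=-8) to (i=7, c=-5): slope 3/4, span 4
hull edge (i=7, c=-5) to (i=8, c=3): slope 8, span 1
Factored form: p(x) = 3 ⊗ (x ⊕ (-8)) ⊗ (x ⊕ (-3/4)) ⊗ (x ⊕ (-3/4)) ⊗ (x ⊕ (-3/4)) ⊗ (x ⊕ (-3/4)) ⊗ (x ⊕ 11/3) ⊗ (x ⊕ 11/3) ⊗ (x ⊕ 11/3)
Answer: roots = -8 (mult 1), -3/4 (mult 4), 11/3 (mult 3)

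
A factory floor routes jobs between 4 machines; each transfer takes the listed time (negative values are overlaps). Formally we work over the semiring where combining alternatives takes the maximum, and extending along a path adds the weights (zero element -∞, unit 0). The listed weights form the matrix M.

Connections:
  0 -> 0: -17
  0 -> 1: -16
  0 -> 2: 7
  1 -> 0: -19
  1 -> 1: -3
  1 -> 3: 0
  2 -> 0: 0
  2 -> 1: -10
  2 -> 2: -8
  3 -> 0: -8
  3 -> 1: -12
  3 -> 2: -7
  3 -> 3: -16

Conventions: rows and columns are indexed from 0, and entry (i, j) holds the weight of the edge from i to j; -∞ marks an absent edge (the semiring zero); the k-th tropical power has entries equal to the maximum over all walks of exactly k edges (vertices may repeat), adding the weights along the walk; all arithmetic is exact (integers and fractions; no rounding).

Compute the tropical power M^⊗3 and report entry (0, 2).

M^⊗2:
  [7, -3, -1, -16]
  [-8, -6, -7, -3]
  [-8, -13, 7, -10]
  [-7, -15, -1, -12]
M^⊗3:
  [-1, -6, 14, -3]
  [-7, -9, -1, -6]
  [7, -3, -1, -13]
  [-1, -11, 0, -15]
Key observation: the optimum is the walk 0->2->0->2, with weight 7 + 0 + 7 = 14.
Optimal value attained by: walk 0->2->0->2.
Answer: (M^⊗3)[0][2] = 14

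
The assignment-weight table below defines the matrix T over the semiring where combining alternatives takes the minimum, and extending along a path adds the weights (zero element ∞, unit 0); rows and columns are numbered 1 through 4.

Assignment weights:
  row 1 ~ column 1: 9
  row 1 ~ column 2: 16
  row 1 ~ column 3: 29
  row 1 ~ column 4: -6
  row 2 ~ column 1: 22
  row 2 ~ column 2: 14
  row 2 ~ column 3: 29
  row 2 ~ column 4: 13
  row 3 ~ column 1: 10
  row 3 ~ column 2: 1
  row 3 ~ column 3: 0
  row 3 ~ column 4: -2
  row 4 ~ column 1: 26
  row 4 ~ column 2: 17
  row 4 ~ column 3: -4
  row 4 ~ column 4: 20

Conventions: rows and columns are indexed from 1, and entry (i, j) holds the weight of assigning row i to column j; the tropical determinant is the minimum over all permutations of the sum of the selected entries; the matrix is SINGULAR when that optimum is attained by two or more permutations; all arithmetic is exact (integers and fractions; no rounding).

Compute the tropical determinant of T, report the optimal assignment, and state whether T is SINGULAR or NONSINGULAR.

σ = (1, 2, 3, 4): 9 + 14 + 0 + 20 = 43
σ = (1, 2, 4, 3): 9 + 14 + (-2) + (-4) = 17
σ = (1, 3, 2, 4): 9 + 29 + 1 + 20 = 59
σ = (1, 3, 4, 2): 9 + 29 + (-2) + 17 = 53
σ = (1, 4, 2, 3): 9 + 13 + 1 + (-4) = 19
σ = (1, 4, 3, 2): 9 + 13 + 0 + 17 = 39
σ = (2, 1, 3, 4): 16 + 22 + 0 + 20 = 58
σ = (2, 1, 4, 3): 16 + 22 + (-2) + (-4) = 32
σ = (2, 3, 1, 4): 16 + 29 + 10 + 20 = 75
σ = (2, 3, 4, 1): 16 + 29 + (-2) + 26 = 69
σ = (2, 4, 1, 3): 16 + 13 + 10 + (-4) = 35
σ = (2, 4, 3, 1): 16 + 13 + 0 + 26 = 55
σ = (3, 1, 2, 4): 29 + 22 + 1 + 20 = 72
σ = (3, 1, 4, 2): 29 + 22 + (-2) + 17 = 66
σ = (3, 2, 1, 4): 29 + 14 + 10 + 20 = 73
σ = (3, 2, 4, 1): 29 + 14 + (-2) + 26 = 67
σ = (3, 4, 1, 2): 29 + 13 + 10 + 17 = 69
σ = (3, 4, 2, 1): 29 + 13 + 1 + 26 = 69
σ = (4, 1, 2, 3): (-6) + 22 + 1 + (-4) = 13
σ = (4, 1, 3, 2): (-6) + 22 + 0 + 17 = 33
σ = (4, 2, 1, 3): (-6) + 14 + 10 + (-4) = 14
σ = (4, 2, 3, 1): (-6) + 14 + 0 + 26 = 34
σ = (4, 3, 1, 2): (-6) + 29 + 10 + 17 = 50
σ = (4, 3, 2, 1): (-6) + 29 + 1 + 26 = 50
Optimal value attained by: σ = (4, 1, 2, 3).
Answer: det⊕(T) = 13; verdict: NONSINGULAR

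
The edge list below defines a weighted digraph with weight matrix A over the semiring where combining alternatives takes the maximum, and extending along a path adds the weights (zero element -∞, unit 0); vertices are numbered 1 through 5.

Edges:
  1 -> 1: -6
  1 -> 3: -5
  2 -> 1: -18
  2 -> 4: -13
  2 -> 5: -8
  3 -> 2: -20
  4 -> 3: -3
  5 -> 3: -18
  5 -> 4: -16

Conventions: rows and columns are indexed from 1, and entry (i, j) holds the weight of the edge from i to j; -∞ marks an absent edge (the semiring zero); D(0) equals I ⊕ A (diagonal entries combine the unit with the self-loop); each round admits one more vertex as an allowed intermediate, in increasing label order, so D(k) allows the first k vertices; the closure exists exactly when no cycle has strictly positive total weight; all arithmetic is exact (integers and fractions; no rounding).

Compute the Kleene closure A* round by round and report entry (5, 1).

D(0):
  [0, -∞, -5, -∞, -∞]
  [-18, 0, -∞, -13, -8]
  [-∞, -20, 0, -∞, -∞]
  [-∞, -∞, -3, 0, -∞]
  [-∞, -∞, -18, -16, 0]
D(1):
  [0, -∞, -5, -∞, -∞]
  [-18, 0, -23, -13, -8]
  [-∞, -20, 0, -∞, -∞]
  [-∞, -∞, -3, 0, -∞]
  [-∞, -∞, -18, -16, 0]
D(2):
  [0, -∞, -5, -∞, -∞]
  [-18, 0, -23, -13, -8]
  [-38, -20, 0, -33, -28]
  [-∞, -∞, -3, 0, -∞]
  [-∞, -∞, -18, -16, 0]
D(3):
  [0, -25, -5, -38, -33]
  [-18, 0, -23, -13, -8]
  [-38, -20, 0, -33, -28]
  [-41, -23, -3, 0, -31]
  [-56, -38, -18, -16, 0]
D(4):
  [0, -25, -5, -38, -33]
  [-18, 0, -16, -13, -8]
  [-38, -20, 0, -33, -28]
  [-41, -23, -3, 0, -31]
  [-56, -38, -18, -16, 0]
D(5):
  [0, -25, -5, -38, -33]
  [-18, 0, -16, -13, -8]
  [-38, -20, 0, -33, -28]
  [-41, -23, -3, 0, -31]
  [-56, -38, -18, -16, 0]
Answer: A*[5][1] = -56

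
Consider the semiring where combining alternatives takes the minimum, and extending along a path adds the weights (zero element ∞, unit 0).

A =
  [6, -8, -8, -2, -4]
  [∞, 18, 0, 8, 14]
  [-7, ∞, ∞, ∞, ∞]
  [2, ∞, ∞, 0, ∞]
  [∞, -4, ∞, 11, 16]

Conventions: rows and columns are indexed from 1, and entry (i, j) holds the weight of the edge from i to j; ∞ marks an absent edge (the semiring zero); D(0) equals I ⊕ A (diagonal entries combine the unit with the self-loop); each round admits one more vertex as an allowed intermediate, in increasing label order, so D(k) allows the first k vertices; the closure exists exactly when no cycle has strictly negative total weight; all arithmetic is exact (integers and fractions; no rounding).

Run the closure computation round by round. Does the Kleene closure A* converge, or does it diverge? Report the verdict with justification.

D(0):
  [0, -8, -8, -2, -4]
  [∞, 0, 0, 8, 14]
  [-7, ∞, 0, ∞, ∞]
  [2, ∞, ∞, 0, ∞]
  [∞, -4, ∞, 11, 0]
Detection: at round 1, diagonal entry (3, 3) turns strictly negative.
Key observation: the cycle 3->1->3 has total weight (-7) + (-8), which is strictly negative.
Answer: DIVERGES — negative cycle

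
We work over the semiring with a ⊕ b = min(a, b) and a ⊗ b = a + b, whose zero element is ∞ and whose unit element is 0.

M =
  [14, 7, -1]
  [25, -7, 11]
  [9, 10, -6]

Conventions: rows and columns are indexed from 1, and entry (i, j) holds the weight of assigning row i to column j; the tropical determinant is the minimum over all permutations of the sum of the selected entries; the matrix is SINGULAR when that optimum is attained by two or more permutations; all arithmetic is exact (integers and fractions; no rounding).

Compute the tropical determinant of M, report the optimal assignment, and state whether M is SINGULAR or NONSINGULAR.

σ = (1, 2, 3): 14 + (-7) + (-6) = 1
σ = (1, 3, 2): 14 + 11 + 10 = 35
σ = (2, 1, 3): 7 + 25 + (-6) = 26
σ = (2, 3, 1): 7 + 11 + 9 = 27
σ = (3, 1, 2): (-1) + 25 + 10 = 34
σ = (3, 2, 1): (-1) + (-7) + 9 = 1
Optimal value attained by: σ = (1, 2, 3).
Answer: det⊕(M) = 1; verdict: SINGULAR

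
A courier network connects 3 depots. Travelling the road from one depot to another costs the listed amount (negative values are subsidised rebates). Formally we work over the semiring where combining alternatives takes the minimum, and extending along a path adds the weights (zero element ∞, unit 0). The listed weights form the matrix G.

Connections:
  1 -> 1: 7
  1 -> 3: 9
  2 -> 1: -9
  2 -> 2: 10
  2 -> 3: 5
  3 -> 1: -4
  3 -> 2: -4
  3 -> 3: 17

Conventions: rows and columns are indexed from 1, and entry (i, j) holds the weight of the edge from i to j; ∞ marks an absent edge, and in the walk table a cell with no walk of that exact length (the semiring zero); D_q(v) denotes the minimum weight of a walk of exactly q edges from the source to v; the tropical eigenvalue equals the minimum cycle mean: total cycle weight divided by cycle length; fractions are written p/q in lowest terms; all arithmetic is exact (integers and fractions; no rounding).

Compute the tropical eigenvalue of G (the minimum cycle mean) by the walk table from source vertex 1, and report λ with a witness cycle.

q=0: [0, ∞, ∞]
q=1: [7, ∞, 9]
q=2: [5, 5, 16]
q=3: [-4, 12, 10]
Optimal cycle mean attained by: cycle 1->3->2->1, total 9 + (-4) + (-9), length 3.
Answer: λ = -4/3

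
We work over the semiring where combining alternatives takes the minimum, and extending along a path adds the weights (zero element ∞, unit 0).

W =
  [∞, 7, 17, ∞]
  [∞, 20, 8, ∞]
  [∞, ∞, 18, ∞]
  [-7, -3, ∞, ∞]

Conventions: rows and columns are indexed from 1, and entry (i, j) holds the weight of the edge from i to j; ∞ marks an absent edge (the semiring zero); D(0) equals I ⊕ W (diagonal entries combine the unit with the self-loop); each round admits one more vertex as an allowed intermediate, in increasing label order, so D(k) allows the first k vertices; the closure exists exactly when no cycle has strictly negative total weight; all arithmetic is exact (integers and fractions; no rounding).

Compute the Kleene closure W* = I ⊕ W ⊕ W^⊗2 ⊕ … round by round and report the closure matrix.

D(0):
  [0, 7, 17, ∞]
  [∞, 0, 8, ∞]
  [∞, ∞, 0, ∞]
  [-7, -3, ∞, 0]
D(1):
  [0, 7, 17, ∞]
  [∞, 0, 8, ∞]
  [∞, ∞, 0, ∞]
  [-7, -3, 10, 0]
D(2):
  [0, 7, 15, ∞]
  [∞, 0, 8, ∞]
  [∞, ∞, 0, ∞]
  [-7, -3, 5, 0]
D(3):
  [0, 7, 15, ∞]
  [∞, 0, 8, ∞]
  [∞, ∞, 0, ∞]
  [-7, -3, 5, 0]
D(4):
  [0, 7, 15, ∞]
  [∞, 0, 8, ∞]
  [∞, ∞, 0, ∞]
  [-7, -3, 5, 0]
Answer: W* = [[0, 7, 15, ∞], [∞, 0, 8, ∞], [∞, ∞, 0, ∞], [-7, -3, 5, 0]]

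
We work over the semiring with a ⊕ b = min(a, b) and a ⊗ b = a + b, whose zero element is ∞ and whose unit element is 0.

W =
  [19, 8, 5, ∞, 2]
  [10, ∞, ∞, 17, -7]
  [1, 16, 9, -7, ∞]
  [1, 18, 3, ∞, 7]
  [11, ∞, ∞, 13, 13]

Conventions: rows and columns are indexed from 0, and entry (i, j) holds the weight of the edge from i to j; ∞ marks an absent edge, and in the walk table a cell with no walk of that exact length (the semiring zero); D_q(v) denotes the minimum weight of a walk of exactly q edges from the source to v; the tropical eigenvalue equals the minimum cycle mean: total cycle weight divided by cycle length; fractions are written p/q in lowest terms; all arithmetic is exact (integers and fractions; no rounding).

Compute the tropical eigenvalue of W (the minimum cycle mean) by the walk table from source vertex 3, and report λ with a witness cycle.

q=0: [∞, ∞, ∞, 0, ∞]
q=1: [1, 18, 3, ∞, 7]
q=2: [4, 9, 6, -4, 3]
q=3: [-3, 12, -1, -1, 2]
q=4: [0, 5, 2, -8, -1]
q=5: [-7, 8, -5, -5, -2]
Optimal cycle mean attained by: cycle 2->3->2, total (-7) + 3, length 2.
Answer: λ = -2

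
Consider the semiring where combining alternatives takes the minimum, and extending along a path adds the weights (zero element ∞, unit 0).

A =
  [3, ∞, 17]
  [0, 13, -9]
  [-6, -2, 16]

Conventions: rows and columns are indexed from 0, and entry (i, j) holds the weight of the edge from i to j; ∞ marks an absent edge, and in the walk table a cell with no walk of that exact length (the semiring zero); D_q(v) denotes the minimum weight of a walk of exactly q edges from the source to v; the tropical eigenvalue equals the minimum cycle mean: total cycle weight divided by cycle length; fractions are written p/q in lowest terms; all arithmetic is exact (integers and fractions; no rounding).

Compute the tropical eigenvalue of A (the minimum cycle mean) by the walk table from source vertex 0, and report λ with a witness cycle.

q=0: [0, ∞, ∞]
q=1: [3, ∞, 17]
q=2: [6, 15, 20]
q=3: [9, 18, 6]
Optimal cycle mean attained by: cycle 1->2->1, total (-9) + (-2), length 2.
Answer: λ = -11/2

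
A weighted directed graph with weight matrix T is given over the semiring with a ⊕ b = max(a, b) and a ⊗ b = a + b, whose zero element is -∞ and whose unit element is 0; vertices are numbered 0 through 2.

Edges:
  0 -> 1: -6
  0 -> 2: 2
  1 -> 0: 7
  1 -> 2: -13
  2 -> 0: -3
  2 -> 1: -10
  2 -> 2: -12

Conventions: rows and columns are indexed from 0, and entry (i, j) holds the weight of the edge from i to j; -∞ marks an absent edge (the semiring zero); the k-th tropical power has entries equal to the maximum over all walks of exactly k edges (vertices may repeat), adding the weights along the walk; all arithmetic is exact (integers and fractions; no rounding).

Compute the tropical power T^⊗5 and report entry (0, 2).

T^⊗2:
  [1, -8, -10]
  [-16, 1, 9]
  [-3, -9, -1]
T^⊗3:
  [-1, -5, 3]
  [8, -1, -3]
  [-2, -9, -1]
T^⊗4:
  [2, -7, 1]
  [6, 2, 10]
  [-2, -8, 0]
T^⊗5:
  [0, -4, 4]
  [9, 0, 8]
  [-1, -8, 0]
Key observation: the optimum is the walk 0->1->0->1->0->2, with weight (-6) + 7 + (-6) + 7 + 2 = 4.
Optimal value attained by: walk 0->1->0->1->0->2.
Answer: (T^⊗5)[0][2] = 4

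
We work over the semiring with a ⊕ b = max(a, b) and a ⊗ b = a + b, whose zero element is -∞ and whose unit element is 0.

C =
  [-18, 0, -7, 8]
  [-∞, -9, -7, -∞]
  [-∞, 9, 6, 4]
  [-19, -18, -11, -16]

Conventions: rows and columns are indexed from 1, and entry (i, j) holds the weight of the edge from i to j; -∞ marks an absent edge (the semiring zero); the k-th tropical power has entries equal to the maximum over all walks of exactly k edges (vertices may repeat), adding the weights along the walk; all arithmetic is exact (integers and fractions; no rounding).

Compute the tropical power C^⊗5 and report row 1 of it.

C^⊗2:
  [-11, 2, -1, -3]
  [-∞, 2, -1, -3]
  [-15, 15, 12, 10]
  [-35, -2, -5, -7]
C^⊗3:
  [-22, 8, 5, 3]
  [-22, 8, 5, 3]
  [-9, 21, 18, 16]
  [-26, 4, 1, -1]
C^⊗4:
  [-16, 14, 11, 9]
  [-16, 14, 11, 9]
  [-3, 27, 24, 22]
  [-20, 10, 7, 5]
C^⊗5:
  [-10, 20, 17, 15]
  [-10, 20, 17, 15]
  [3, 33, 30, 28]
  [-14, 16, 13, 11]
Answer: row 1 of C^⊗5 = [-10, 20, 17, 15]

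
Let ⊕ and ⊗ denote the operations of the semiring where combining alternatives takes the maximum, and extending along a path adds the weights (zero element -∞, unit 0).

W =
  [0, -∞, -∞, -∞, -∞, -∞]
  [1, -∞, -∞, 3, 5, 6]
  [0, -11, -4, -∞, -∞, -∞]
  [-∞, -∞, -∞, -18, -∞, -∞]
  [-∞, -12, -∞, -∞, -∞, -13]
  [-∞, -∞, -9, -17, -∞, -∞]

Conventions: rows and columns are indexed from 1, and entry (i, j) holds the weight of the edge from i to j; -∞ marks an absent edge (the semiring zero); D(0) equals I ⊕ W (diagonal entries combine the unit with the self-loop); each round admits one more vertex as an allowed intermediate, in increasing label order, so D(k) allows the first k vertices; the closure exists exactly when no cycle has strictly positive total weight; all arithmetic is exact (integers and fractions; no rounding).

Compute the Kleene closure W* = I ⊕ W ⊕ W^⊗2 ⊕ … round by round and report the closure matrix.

D(0):
  [0, -∞, -∞, -∞, -∞, -∞]
  [1, 0, -∞, 3, 5, 6]
  [0, -11, 0, -∞, -∞, -∞]
  [-∞, -∞, -∞, 0, -∞, -∞]
  [-∞, -12, -∞, -∞, 0, -13]
  [-∞, -∞, -9, -17, -∞, 0]
D(1):
  [0, -∞, -∞, -∞, -∞, -∞]
  [1, 0, -∞, 3, 5, 6]
  [0, -11, 0, -∞, -∞, -∞]
  [-∞, -∞, -∞, 0, -∞, -∞]
  [-∞, -12, -∞, -∞, 0, -13]
  [-∞, -∞, -9, -17, -∞, 0]
D(2):
  [0, -∞, -∞, -∞, -∞, -∞]
  [1, 0, -∞, 3, 5, 6]
  [0, -11, 0, -8, -6, -5]
  [-∞, -∞, -∞, 0, -∞, -∞]
  [-11, -12, -∞, -9, 0, -6]
  [-∞, -∞, -9, -17, -∞, 0]
D(3):
  [0, -∞, -∞, -∞, -∞, -∞]
  [1, 0, -∞, 3, 5, 6]
  [0, -11, 0, -8, -6, -5]
  [-∞, -∞, -∞, 0, -∞, -∞]
  [-11, -12, -∞, -9, 0, -6]
  [-9, -20, -9, -17, -15, 0]
D(4):
  [0, -∞, -∞, -∞, -∞, -∞]
  [1, 0, -∞, 3, 5, 6]
  [0, -11, 0, -8, -6, -5]
  [-∞, -∞, -∞, 0, -∞, -∞]
  [-11, -12, -∞, -9, 0, -6]
  [-9, -20, -9, -17, -15, 0]
D(5):
  [0, -∞, -∞, -∞, -∞, -∞]
  [1, 0, -∞, 3, 5, 6]
  [0, -11, 0, -8, -6, -5]
  [-∞, -∞, -∞, 0, -∞, -∞]
  [-11, -12, -∞, -9, 0, -6]
  [-9, -20, -9, -17, -15, 0]
D(6):
  [0, -∞, -∞, -∞, -∞, -∞]
  [1, 0, -3, 3, 5, 6]
  [0, -11, 0, -8, -6, -5]
  [-∞, -∞, -∞, 0, -∞, -∞]
  [-11, -12, -15, -9, 0, -6]
  [-9, -20, -9, -17, -15, 0]
Answer: W* = [[0, -∞, -∞, -∞, -∞, -∞], [1, 0, -3, 3, 5, 6], [0, -11, 0, -8, -6, -5], [-∞, -∞, -∞, 0, -∞, -∞], [-11, -12, -15, -9, 0, -6], [-9, -20, -9, -17, -15, 0]]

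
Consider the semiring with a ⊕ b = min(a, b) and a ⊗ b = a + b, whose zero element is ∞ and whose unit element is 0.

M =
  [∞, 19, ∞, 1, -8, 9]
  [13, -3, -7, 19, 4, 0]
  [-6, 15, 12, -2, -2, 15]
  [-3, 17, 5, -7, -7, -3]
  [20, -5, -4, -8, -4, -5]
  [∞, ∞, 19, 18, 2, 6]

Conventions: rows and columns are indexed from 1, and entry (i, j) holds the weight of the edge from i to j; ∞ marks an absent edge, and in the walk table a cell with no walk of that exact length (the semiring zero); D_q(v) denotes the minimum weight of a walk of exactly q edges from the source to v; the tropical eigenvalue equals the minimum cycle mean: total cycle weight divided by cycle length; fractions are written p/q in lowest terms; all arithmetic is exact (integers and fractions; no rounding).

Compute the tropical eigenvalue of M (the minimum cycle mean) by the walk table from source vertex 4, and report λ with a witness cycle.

q=0: [∞, ∞, ∞, 0, ∞, ∞]
q=1: [-3, 17, 5, -7, -7, -3]
q=2: [-10, -12, -11, -15, -14, -12]
q=3: [-18, -19, -19, -22, -22, -19]
q=4: [-25, -27, -26, -30, -29, -27]
q=5: [-33, -34, -34, -37, -37, -34]
q=6: [-40, -42, -41, -45, -44, -42]
Optimal cycle mean attained by: cycle 4->5->4, total (-7) + (-8), length 2.
Answer: λ = -15/2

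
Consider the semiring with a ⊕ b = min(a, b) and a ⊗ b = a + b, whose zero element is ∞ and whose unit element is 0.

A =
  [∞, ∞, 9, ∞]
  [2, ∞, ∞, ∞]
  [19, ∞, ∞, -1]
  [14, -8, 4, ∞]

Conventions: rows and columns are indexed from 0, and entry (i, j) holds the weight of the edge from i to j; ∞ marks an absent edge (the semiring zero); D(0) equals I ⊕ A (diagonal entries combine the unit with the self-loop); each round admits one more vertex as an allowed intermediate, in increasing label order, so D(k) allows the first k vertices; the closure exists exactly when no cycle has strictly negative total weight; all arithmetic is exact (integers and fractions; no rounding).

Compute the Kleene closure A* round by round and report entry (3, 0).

D(0):
  [0, ∞, 9, ∞]
  [2, 0, ∞, ∞]
  [19, ∞, 0, -1]
  [14, -8, 4, 0]
D(1):
  [0, ∞, 9, ∞]
  [2, 0, 11, ∞]
  [19, ∞, 0, -1]
  [14, -8, 4, 0]
D(2):
  [0, ∞, 9, ∞]
  [2, 0, 11, ∞]
  [19, ∞, 0, -1]
  [-6, -8, 3, 0]
D(3):
  [0, ∞, 9, 8]
  [2, 0, 11, 10]
  [19, ∞, 0, -1]
  [-6, -8, 3, 0]
D(4):
  [0, 0, 9, 8]
  [2, 0, 11, 10]
  [-7, -9, 0, -1]
  [-6, -8, 3, 0]
Answer: A*[3][0] = -6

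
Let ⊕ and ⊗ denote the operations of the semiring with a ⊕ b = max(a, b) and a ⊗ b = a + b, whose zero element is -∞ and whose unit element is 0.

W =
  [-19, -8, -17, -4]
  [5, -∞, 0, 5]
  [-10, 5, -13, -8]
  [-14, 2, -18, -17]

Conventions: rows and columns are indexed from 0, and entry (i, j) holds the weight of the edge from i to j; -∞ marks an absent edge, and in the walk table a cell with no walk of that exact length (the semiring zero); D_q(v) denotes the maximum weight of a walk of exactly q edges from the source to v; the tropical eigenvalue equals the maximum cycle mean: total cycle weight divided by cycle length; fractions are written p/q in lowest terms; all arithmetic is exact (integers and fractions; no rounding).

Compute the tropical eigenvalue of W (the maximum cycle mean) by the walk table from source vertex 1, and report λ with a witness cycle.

q=0: [-∞, 0, -∞, -∞]
q=1: [5, -∞, 0, 5]
q=2: [-9, 7, -12, 1]
q=3: [12, 3, 7, 12]
q=4: [8, 14, 3, 8]
Optimal cycle mean attained by: cycle 1->3->1, total 5 + 2, length 2.
Answer: λ = 7/2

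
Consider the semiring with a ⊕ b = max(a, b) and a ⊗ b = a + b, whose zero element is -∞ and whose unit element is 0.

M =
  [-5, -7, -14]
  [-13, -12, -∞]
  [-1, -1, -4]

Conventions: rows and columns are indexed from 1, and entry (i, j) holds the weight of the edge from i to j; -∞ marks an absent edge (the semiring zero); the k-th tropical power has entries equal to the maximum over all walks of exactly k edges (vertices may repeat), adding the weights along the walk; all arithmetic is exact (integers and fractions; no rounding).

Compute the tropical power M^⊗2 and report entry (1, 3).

M^⊗2:
  [-10, -12, -18]
  [-18, -20, -27]
  [-5, -5, -8]
Key observation: the optimum is the walk 1->3->3, with weight (-14) + (-4) = -18.
Optimal value attained by: walk 1->3->3.
Answer: (M^⊗2)[1][3] = -18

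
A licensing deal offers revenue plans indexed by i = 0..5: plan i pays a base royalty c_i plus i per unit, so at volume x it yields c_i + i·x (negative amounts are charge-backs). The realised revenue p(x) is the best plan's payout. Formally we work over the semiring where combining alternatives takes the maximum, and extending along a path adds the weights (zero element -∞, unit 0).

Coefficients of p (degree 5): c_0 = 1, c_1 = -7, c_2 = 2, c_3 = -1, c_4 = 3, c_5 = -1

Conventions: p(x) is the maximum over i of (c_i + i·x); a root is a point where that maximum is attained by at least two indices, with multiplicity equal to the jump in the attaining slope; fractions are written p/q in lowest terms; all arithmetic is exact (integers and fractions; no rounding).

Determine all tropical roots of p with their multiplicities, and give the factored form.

hull edge (i=0, c=1) to (i=4, c=3): slope 1/2, span 4
hull edge (i=4, c=3) to (i=5, c=-1): slope -4, span 1
Factored form: p(x) = -1 ⊗ (x ⊕ (-1/2)) ⊗ (x ⊕ (-1/2)) ⊗ (x ⊕ (-1/2)) ⊗ (x ⊕ (-1/2)) ⊗ (x ⊕ 4)
Answer: roots = -1/2 (mult 4), 4 (mult 1)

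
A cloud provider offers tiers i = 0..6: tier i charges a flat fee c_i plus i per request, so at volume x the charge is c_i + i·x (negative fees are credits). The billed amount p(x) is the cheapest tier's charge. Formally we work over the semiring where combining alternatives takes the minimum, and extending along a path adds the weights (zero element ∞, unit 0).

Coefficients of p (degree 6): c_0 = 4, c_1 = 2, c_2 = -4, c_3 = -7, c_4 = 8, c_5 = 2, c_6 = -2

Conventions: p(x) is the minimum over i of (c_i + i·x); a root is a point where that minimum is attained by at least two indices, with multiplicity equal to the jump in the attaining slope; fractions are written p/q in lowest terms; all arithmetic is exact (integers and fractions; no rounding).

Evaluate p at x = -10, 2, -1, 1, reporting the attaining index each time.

p(-10) = min(4+0·(-10)=4, 2+1·(-10)=-8, -4+2·(-10)=-24, -7+3·(-10)=-37, 8+4·(-10)=-32, 2+5·(-10)=-48, -2+6·(-10)=-62) = -62 (attained by i=6)
p(2) = min(4+0·2=4, 2+1·2=4, -4+2·2=0, -7+3·2=-1, 8+4·2=16, 2+5·2=12, -2+6·2=10) = -1 (attained by i=3)
p(-1) = min(4+0·(-1)=4, 2+1·(-1)=1, -4+2·(-1)=-6, -7+3·(-1)=-10, 8+4·(-1)=4, 2+5·(-1)=-3, -2+6·(-1)=-8) = -10 (attained by i=3)
p(1) = min(4+0·1=4, 2+1·1=3, -4+2·1=-2, -7+3·1=-4, 8+4·1=12, 2+5·1=7, -2+6·1=4) = -4 (attained by i=3)
Answer: p(-10) = -62; p(2) = -1; p(-1) = -10; p(1) = -4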